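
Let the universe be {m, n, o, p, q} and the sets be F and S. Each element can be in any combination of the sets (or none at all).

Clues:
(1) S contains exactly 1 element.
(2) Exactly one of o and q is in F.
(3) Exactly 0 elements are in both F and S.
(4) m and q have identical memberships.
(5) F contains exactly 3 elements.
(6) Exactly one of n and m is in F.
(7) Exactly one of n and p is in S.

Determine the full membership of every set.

F = {m, p, q}; S = {n}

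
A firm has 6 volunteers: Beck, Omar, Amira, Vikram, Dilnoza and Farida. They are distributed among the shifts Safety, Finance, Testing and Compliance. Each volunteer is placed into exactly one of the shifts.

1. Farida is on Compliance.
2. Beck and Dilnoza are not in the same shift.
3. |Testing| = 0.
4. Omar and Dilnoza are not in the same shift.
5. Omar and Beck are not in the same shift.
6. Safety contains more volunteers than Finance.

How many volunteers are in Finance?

1

From (1): Farida ∈ Compliance.
(3): Testing already has 0, so the rest are out.
Suppose Amira ∈ Finance: no assignment then satisfies all the clues, so Amira ∉ Finance.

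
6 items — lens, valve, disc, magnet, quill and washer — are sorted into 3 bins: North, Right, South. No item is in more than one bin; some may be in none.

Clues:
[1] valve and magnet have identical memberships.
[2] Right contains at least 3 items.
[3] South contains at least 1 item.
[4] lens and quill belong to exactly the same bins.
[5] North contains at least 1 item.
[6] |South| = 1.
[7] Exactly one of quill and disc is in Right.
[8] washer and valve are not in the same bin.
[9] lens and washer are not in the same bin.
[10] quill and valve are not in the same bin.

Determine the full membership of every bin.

North = {lens, quill}; Right = {disc, magnet, valve}; South = {washer}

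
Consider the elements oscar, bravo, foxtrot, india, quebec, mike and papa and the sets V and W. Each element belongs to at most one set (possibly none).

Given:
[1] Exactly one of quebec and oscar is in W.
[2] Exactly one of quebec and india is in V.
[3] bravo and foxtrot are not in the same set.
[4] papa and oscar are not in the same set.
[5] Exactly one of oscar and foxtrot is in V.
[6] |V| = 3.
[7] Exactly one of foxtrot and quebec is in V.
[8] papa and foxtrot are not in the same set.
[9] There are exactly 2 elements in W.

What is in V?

V = {foxtrot, india, mike}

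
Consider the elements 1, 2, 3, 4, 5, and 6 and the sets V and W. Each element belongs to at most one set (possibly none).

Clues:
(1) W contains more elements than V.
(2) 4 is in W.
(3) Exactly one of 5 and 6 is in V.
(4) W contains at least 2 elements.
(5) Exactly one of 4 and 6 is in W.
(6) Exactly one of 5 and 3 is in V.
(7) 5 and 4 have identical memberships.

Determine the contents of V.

V = {3, 6}

From (2): 4 ∈ W.
(5) (exactly one): 6 ∉ W.
(7): 5 matches 4: 5 ∉ V.
(7): 5 matches 4: 5 ∈ W.
(3) (exactly one): 6 ∈ V.
(6) (exactly one): 3 ∈ V.
Suppose 1 ∈ V: no assignment then satisfies all the clues, so 1 ∉ V.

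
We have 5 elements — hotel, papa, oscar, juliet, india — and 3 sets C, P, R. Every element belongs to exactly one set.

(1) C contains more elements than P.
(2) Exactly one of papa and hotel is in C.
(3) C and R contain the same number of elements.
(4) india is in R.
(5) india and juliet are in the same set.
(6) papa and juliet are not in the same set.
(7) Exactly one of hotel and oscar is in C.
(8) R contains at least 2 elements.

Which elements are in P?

P = {hotel}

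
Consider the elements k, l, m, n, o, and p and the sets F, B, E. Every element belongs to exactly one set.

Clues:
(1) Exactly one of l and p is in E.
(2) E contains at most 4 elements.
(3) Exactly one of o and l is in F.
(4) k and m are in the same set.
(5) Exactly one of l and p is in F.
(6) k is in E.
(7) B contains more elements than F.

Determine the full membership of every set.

F = {l}; B = {n, o}; E = {k, m, p}

From (6): k ∈ E.
(4): m matches k: m ∉ F.
(4): m matches k: m ∉ B.
(4): m matches k: m ∈ E.
Suppose l ∉ F: no assignment then satisfies all the clues, so l ∈ F.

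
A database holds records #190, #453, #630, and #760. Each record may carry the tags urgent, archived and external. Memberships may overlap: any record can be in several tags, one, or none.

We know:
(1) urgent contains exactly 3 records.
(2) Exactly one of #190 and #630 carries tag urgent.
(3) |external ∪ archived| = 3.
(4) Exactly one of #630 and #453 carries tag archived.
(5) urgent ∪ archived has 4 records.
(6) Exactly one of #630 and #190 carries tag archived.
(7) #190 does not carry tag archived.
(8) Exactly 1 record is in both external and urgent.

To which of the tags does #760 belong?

From (7): #190 ∉ archived.
(6) (exactly one): #630 ∈ archived.
(4) (exactly one): #453 ∉ archived.
Suppose #760 ∉ urgent: no assignment then satisfies all the clues, so #760 ∈ urgent.

#760: archived, urgent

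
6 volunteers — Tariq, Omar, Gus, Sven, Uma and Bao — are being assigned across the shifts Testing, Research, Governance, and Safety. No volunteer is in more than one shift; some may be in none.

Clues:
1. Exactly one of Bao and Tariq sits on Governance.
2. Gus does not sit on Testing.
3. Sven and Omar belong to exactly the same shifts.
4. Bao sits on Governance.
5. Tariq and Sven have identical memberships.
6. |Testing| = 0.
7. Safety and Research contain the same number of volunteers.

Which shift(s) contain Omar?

Omar: none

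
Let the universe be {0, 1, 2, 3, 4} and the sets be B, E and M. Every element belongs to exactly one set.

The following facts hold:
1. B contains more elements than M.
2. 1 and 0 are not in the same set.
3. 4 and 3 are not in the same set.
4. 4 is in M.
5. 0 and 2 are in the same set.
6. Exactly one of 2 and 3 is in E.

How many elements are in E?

2

From (4): 4 ∈ M.
(3): 3 ∉ M.
Suppose 0 ∈ M: no assignment then satisfies all the clues, so 0 ∉ M.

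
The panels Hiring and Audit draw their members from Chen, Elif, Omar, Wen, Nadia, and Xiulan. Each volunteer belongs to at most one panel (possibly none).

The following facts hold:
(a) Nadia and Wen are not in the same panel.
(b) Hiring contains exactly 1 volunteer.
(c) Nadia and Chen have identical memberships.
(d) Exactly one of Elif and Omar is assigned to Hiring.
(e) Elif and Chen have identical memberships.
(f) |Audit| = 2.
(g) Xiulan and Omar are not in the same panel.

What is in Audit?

Audit = {Wen, Xiulan}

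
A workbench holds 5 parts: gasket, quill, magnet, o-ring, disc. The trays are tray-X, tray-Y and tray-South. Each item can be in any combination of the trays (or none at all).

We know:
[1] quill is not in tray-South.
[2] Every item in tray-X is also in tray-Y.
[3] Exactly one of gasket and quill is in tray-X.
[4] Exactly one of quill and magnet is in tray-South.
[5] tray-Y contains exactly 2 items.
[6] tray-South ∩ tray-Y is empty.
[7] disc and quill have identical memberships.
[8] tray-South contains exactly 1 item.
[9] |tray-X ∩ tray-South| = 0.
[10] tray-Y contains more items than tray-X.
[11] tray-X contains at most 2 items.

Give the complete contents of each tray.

tray-X = {gasket}; tray-Y = {gasket, o-ring}; tray-South = {magnet}

From (1): quill ∉ tray-South.
(4) (exactly one): magnet ∈ tray-South.
(6) (disjoint): magnet ∉ tray-Y.
(7): disc matches quill: disc ∉ tray-South.
(8): tray-South already has 1, so the rest are out.
(2) contrapositive: magnet ∉ tray-X.
Suppose gasket ∉ tray-X: no assignment then satisfies all the clues, so gasket ∈ tray-X.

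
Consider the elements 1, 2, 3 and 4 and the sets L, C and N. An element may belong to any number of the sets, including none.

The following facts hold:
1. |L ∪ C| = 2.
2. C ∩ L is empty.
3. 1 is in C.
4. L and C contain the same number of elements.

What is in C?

C = {1}

From (3): 1 ∈ C.
(2) (disjoint): 1 ∉ L.
Suppose 2 ∈ C: no assignment then satisfies all the clues, so 2 ∉ C.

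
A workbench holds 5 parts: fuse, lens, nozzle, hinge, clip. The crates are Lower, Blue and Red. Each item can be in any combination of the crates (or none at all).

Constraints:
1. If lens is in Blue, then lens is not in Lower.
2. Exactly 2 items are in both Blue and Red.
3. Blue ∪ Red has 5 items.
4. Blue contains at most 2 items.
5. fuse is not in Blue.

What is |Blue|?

2

From (5): fuse ∉ Blue.
Suppose fuse ∉ Red: no assignment then satisfies all the clues, so fuse ∈ Red.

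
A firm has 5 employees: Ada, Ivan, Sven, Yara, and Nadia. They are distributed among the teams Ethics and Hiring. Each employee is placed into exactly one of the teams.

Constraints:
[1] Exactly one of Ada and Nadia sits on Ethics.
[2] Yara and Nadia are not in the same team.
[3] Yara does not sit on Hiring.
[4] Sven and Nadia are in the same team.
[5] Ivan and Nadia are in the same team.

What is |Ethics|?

2

From (3): Yara ∉ Hiring.
Only one team left: Yara ∈ Ethics.
(2): Nadia ∉ Ethics.
(4): Sven matches Nadia: Sven ∉ Ethics.
(5): Ivan matches Nadia: Ivan ∉ Ethics.
Only one team left: Ivan ∈ Hiring.
Only one team left: Sven ∈ Hiring.
Only one team left: Nadia ∈ Hiring.
(1) (exactly one): Ada ∈ Ethics.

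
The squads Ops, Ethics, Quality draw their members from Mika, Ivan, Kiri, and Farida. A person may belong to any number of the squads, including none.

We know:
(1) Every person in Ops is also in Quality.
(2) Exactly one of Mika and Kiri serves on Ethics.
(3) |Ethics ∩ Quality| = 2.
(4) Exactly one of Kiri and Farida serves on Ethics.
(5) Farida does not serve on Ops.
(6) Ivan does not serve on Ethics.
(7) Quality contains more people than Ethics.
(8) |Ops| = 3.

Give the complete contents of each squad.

Ops = {Ivan, Kiri, Mika}; Ethics = {Farida, Mika}; Quality = {Farida, Ivan, Kiri, Mika}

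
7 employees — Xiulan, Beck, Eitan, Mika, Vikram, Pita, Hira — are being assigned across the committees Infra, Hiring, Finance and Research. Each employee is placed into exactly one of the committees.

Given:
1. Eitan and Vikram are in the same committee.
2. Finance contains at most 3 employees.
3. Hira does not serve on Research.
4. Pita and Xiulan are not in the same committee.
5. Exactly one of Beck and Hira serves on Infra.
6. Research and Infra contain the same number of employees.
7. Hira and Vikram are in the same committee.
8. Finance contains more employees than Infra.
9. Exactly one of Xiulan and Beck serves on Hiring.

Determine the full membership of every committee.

Infra = {Beck}; Hiring = {Mika, Xiulan}; Finance = {Eitan, Hira, Vikram}; Research = {Pita}

From (3): Hira ∉ Research.
(7): Vikram matches Hira: Vikram ∉ Research.
(1): Eitan matches Vikram: Eitan ∉ Research.
Suppose Xiulan ∈ Infra: no assignment then satisfies all the clues, so Xiulan ∉ Infra.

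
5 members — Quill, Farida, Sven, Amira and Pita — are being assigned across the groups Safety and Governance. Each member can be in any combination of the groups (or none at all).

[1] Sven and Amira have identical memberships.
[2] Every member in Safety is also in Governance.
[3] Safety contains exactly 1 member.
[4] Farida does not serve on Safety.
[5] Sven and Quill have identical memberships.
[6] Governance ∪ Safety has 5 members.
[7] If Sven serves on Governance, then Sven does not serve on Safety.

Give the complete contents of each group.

Safety = {Pita}; Governance = {Amira, Farida, Pita, Quill, Sven}

From (4): Farida ∉ Safety.
Suppose Quill ∈ Safety: no assignment then satisfies all the clues, so Quill ∉ Safety.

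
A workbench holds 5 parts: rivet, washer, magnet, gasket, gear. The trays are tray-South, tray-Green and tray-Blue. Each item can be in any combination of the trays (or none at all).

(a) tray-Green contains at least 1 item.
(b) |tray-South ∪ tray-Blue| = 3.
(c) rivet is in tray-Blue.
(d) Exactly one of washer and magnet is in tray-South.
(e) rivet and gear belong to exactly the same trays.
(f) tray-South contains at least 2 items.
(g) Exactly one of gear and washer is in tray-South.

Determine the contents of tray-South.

tray-South = {gear, magnet, rivet}

From (c): rivet ∈ tray-Blue.
(e): gear matches rivet: gear ∈ tray-Blue.
Suppose rivet ∉ tray-South: no assignment then satisfies all the clues, so rivet ∈ tray-South.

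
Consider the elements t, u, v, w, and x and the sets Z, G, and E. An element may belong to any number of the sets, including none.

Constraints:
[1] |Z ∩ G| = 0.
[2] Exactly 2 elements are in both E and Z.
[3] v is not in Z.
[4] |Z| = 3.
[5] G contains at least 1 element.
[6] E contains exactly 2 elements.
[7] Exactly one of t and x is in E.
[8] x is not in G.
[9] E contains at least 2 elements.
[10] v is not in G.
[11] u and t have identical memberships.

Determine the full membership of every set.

Z = {t, u, x}; G = {w}; E = {t, u}

From (3): v ∉ Z.
From (8): x ∉ G.
From (10): v ∉ G.
Suppose t ∉ Z: no assignment then satisfies all the clues, so t ∈ Z.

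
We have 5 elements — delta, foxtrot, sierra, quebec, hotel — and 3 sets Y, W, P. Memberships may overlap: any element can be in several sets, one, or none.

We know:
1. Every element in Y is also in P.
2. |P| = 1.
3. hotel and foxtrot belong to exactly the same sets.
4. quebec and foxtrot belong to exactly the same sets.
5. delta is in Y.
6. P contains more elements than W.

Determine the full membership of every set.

From (5): delta ∈ Y.
(1) with delta ∈ Y: delta ∈ P.
(2): P already has 1, so the rest are out.
(1) contrapositive: foxtrot ∉ Y.
(1) contrapositive: sierra ∉ Y.
(1) contrapositive: quebec ∉ Y.
(1) contrapositive: hotel ∉ Y.
Suppose delta ∈ W: no assignment then satisfies all the clues, so delta ∉ W.

Y = {delta}; W = {}; P = {delta}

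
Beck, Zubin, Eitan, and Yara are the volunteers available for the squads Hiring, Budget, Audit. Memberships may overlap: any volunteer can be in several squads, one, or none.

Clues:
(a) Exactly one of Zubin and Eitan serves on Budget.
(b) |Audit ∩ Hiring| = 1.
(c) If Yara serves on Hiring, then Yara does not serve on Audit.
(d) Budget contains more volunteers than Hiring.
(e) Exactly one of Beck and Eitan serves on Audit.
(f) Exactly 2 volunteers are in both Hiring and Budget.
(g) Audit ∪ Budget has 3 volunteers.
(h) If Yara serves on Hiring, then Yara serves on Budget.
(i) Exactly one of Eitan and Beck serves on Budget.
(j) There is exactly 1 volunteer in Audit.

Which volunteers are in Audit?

Audit = {Beck}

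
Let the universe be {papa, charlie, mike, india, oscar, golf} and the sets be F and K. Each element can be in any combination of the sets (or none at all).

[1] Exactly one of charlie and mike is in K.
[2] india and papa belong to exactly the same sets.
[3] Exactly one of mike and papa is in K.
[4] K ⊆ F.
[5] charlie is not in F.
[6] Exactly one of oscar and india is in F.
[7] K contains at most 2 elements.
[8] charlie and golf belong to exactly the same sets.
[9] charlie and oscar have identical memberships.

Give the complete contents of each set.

F = {india, mike, papa}; K = {mike}

From (5): charlie ∉ F.
(4) contrapositive: charlie ∉ K.
(8): golf matches charlie: golf ∉ F.
(8): golf matches charlie: golf ∉ K.
(9): oscar matches charlie: oscar ∉ F.
(9): oscar matches charlie: oscar ∉ K.
(1) (exactly one): mike ∈ K.
(3) (exactly one): papa ∉ K.
(4) with mike ∈ K: mike ∈ F.
(6) (exactly one): india ∈ F.
(2): papa matches india: papa ∈ F.
(2): india matches papa: india ∉ K.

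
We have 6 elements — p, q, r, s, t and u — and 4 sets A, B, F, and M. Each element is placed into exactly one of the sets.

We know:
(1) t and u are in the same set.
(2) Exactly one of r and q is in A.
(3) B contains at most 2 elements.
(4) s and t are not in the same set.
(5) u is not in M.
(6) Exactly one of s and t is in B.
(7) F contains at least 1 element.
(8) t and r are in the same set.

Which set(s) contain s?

s: B

From (5): u ∉ M.
(1): t matches u: t ∉ M.
(8): r matches t: r ∉ M.
Suppose s ∈ A: no assignment then satisfies all the clues, so s ∉ A.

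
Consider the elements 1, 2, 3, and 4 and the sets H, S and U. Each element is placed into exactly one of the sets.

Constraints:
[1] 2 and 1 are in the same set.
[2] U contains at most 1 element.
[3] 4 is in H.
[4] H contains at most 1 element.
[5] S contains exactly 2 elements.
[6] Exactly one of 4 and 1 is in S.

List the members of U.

U = {3}

From (3): 4 ∈ H.
(4): H already has 1, so the rest are out.
(6) (exactly one): 1 ∈ S.
(1): 2 matches 1: 2 ∈ S.
(5): S already has 2, so the rest are out.
Only one set left: 3 ∈ U.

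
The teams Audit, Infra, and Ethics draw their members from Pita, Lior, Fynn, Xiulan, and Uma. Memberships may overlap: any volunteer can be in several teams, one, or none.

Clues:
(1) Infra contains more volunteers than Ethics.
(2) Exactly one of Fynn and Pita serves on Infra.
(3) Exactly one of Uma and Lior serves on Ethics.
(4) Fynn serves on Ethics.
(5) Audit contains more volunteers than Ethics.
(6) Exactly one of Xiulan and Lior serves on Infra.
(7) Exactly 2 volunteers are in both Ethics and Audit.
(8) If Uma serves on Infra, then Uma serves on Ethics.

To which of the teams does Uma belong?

Uma: Audit, Ethics, Infra

From (4): Fynn ∈ Ethics.
Suppose Uma ∉ Audit: no assignment then satisfies all the clues, so Uma ∈ Audit.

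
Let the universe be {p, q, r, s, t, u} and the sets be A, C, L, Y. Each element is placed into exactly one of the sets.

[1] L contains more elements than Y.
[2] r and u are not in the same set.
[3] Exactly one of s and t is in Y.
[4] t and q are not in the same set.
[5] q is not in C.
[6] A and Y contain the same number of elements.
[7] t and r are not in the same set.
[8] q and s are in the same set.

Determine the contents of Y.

Y = {t}

From (5): q ∉ C.
(8): s matches q: s ∉ C.
Suppose p ∈ Y: no assignment then satisfies all the clues, so p ∉ Y.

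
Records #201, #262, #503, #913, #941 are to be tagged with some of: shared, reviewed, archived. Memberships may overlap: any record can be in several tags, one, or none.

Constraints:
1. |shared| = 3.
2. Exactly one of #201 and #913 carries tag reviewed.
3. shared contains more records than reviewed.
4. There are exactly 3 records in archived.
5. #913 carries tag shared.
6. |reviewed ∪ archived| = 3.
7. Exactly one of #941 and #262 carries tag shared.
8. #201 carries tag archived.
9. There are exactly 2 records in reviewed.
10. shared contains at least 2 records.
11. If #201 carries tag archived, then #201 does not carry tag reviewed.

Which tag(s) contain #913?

#913: archived, reviewed, shared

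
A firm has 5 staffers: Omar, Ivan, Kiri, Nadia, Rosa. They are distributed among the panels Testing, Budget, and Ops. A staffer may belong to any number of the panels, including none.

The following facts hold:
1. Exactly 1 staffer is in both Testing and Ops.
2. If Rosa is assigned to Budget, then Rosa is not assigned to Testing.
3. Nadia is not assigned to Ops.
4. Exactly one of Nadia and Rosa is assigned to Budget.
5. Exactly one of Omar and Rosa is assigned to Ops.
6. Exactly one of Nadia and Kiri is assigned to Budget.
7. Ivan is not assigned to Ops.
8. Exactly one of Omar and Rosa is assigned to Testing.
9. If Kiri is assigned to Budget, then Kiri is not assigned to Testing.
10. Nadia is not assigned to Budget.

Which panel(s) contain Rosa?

Rosa: Budget

From (3): Nadia ∉ Ops.
From (7): Ivan ∉ Ops.
From (10): Nadia ∉ Budget.
(4) (exactly one): Rosa ∈ Budget.
(6) (exactly one): Kiri ∈ Budget.
(9): Kiri ∉ Testing.
(2): Rosa ∉ Testing.
(8) (exactly one): Omar ∈ Testing.
Suppose Rosa ∈ Ops: no assignment then satisfies all the clues, so Rosa ∉ Ops.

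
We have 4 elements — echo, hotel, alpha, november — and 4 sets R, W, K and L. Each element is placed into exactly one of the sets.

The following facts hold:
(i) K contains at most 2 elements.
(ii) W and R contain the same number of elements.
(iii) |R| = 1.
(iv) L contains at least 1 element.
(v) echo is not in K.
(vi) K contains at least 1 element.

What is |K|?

1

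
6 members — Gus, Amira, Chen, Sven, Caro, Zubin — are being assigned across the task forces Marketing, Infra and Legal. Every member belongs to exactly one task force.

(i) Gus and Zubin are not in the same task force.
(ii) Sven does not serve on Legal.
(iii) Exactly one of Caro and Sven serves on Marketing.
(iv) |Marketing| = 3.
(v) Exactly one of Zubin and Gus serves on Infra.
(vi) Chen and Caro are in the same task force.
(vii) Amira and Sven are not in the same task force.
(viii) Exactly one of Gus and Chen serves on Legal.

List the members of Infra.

Infra = {Sven, Zubin}

From (ii): Sven ∉ Legal.
Suppose Gus ∈ Infra: no assignment then satisfies all the clues, so Gus ∉ Infra.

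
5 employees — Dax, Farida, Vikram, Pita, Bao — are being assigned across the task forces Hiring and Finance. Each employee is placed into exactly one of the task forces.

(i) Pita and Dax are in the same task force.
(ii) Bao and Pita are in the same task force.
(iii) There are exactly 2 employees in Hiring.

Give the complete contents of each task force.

Hiring = {Farida, Vikram}; Finance = {Bao, Dax, Pita}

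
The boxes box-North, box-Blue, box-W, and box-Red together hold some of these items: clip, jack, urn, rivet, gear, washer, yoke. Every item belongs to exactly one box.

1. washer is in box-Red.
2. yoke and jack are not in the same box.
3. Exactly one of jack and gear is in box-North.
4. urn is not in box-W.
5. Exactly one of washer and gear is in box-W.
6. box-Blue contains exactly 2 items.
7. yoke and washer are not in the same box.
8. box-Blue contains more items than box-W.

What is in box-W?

box-W = {gear}

From (1): washer ∈ box-Red.
From (4): urn ∉ box-W.
(5) (exactly one): gear ∈ box-W.
(7): yoke ∉ box-Red.
(3) (exactly one): jack ∈ box-North.
(2): yoke ∉ box-North.
Suppose clip ∈ box-W: no assignment then satisfies all the clues, so clip ∉ box-W.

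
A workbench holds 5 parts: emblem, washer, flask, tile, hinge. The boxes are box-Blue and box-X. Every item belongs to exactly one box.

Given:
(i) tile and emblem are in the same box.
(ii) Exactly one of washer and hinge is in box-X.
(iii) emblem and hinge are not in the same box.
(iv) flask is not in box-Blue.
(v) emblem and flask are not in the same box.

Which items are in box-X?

box-X = {flask, hinge}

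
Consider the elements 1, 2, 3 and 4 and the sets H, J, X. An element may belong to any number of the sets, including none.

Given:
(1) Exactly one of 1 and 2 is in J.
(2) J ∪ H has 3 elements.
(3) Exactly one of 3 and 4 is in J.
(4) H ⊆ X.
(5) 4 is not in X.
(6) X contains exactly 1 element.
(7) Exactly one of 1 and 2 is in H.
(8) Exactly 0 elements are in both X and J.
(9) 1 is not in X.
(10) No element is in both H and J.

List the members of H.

From (5): 4 ∉ X.
From (9): 1 ∉ X.
(4) contrapositive: 1 ∉ H.
(4) contrapositive: 4 ∉ H.
(7) (exactly one): 2 ∈ H.
(10) (disjoint): 2 ∉ J.
(1) (exactly one): 1 ∈ J.
(4) with 2 ∈ H: 2 ∈ X.
(6): X already has 1, so the rest are out.
(4) contrapositive: 3 ∉ H.

H = {2}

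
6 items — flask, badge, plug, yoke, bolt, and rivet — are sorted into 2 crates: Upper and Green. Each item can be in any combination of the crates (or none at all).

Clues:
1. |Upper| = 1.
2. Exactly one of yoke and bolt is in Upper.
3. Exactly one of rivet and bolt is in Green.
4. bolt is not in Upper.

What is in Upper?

From (4): bolt ∉ Upper.
(2) (exactly one): yoke ∈ Upper.
(1): Upper already has 1, so the rest are out.

Upper = {yoke}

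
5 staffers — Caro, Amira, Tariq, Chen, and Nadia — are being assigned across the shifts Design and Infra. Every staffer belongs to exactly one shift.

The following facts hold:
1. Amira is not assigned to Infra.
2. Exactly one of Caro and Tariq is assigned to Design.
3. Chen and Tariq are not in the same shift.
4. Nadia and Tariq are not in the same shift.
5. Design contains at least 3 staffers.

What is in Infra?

Infra = {Tariq}

From (1): Amira ∉ Infra.
Only one shift left: Amira ∈ Design.
Suppose Caro ∈ Infra: no assignment then satisfies all the clues, so Caro ∉ Infra.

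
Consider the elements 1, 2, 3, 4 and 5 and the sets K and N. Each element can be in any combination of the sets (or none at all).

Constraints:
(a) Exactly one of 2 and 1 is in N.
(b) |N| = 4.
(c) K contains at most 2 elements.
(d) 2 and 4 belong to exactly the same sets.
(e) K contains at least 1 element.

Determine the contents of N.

N = {2, 3, 4, 5}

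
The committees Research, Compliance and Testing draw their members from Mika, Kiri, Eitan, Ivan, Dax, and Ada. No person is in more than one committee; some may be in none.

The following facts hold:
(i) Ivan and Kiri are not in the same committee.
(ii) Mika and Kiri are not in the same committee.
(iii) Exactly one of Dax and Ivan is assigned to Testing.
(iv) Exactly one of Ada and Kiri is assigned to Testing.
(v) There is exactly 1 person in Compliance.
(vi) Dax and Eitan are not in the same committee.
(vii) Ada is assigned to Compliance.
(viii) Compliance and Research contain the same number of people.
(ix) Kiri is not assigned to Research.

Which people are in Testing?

From (vii): Ada ∈ Compliance.
From (ix): Kiri ∉ Research.
(iv) (exactly one): Kiri ∈ Testing.
(v): Compliance already has 1, so the rest are out.
(i): Ivan ∉ Testing.
(ii): Mika ∉ Testing.
(iii) (exactly one): Dax ∈ Testing.
(vi): Eitan ∉ Testing.

Testing = {Dax, Kiri}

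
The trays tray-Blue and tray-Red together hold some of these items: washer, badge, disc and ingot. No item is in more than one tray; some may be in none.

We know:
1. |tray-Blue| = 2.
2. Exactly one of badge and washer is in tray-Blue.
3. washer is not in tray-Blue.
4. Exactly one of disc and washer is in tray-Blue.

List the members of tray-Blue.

From (3): washer ∉ tray-Blue.
(2) (exactly one): badge ∈ tray-Blue.
(4) (exactly one): disc ∈ tray-Blue.
(1): tray-Blue already has 2, so the rest are out.

tray-Blue = {badge, disc}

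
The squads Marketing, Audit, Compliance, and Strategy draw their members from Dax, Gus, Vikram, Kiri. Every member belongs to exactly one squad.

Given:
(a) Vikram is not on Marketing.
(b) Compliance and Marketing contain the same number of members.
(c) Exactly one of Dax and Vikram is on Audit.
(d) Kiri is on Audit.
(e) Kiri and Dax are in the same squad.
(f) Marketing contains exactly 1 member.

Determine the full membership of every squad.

From (a): Vikram ∉ Marketing.
From (d): Kiri ∈ Audit.
(e): Dax matches Kiri: Dax ∉ Marketing.
(e): Dax matches Kiri: Dax ∈ Audit.
(f): only 1 candidates remain for Marketing, so all are in.
(c) (exactly one): Vikram ∉ Audit.
Suppose Vikram ∉ Compliance: no assignment then satisfies all the clues, so Vikram ∈ Compliance.

Marketing = {Gus}; Audit = {Dax, Kiri}; Compliance = {Vikram}; Strategy = {}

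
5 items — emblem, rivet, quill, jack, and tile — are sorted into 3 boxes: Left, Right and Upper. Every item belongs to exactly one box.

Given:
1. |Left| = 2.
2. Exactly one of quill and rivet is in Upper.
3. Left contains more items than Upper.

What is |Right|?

2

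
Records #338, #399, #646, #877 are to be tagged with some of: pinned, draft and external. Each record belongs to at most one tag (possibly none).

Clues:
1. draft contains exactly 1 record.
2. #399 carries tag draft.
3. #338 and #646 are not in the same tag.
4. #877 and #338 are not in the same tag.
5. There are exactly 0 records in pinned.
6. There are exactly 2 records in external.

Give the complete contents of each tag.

pinned = {}; draft = {#399}; external = {#646, #877}

From (2): #399 ∈ draft.
(1): draft already has 1, so the rest are out.
(5): pinned already has 0, so the rest are out.
Suppose #338 ∈ external: no assignment then satisfies all the clues, so #338 ∉ external.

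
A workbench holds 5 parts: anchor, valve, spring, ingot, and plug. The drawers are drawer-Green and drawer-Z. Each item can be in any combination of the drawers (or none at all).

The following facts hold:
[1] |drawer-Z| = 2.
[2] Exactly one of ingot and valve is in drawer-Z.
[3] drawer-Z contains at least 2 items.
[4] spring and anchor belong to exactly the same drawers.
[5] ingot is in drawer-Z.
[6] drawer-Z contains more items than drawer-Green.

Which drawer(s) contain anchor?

anchor: none

From (5): ingot ∈ drawer-Z.
(2) (exactly one): valve ∉ drawer-Z.
Suppose anchor ∈ drawer-Green: no assignment then satisfies all the clues, so anchor ∉ drawer-Green.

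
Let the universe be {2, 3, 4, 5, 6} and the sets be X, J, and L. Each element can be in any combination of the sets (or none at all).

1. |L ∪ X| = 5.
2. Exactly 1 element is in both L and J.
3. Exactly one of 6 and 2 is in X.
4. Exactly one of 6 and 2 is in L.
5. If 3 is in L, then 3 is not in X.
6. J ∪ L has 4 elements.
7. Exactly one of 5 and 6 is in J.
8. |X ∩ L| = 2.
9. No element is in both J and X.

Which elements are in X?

X = {2, 4, 5}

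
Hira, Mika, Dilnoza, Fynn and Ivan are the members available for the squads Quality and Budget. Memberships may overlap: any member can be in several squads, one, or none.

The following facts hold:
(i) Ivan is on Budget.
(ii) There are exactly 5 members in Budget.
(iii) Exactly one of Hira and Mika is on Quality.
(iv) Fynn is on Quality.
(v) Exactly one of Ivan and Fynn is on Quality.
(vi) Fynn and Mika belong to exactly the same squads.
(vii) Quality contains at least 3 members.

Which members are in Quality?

From (i): Ivan ∈ Budget.
From (iv): Fynn ∈ Quality.
(ii): only 5 candidates remain for Budget, so all are in.
(v) (exactly one): Ivan ∉ Quality.
(vi): Mika matches Fynn: Mika ∈ Quality.
(iii) (exactly one): Hira ∉ Quality.
(vii): only 3 candidates remain for Quality, so all are in.

Quality = {Dilnoza, Fynn, Mika}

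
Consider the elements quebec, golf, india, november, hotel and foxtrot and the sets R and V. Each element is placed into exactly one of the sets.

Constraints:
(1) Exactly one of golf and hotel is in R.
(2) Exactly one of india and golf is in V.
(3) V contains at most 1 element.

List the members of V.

V = {golf}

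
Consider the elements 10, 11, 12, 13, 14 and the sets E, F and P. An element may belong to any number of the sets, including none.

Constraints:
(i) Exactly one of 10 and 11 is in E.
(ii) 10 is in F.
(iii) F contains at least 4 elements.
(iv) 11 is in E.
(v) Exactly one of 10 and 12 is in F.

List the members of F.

From (ii): 10 ∈ F.
From (iv): 11 ∈ E.
(i) (exactly one): 10 ∉ E.
(v) (exactly one): 12 ∉ F.
(iii): only 4 candidates remain for F, so all are in.

F = {10, 11, 13, 14}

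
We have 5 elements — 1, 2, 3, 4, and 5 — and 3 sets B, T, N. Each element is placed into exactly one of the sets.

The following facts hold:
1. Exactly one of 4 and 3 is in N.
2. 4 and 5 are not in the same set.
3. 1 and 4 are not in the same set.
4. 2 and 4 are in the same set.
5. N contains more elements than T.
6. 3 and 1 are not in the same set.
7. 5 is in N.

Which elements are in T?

T = {1}

From (7): 5 ∈ N.
(2): 4 ∉ N.
(4): 2 matches 4: 2 ∉ N.
(1) (exactly one): 3 ∈ N.
(6): 1 ∉ N.
Suppose 1 ∉ T: no assignment then satisfies all the clues, so 1 ∈ T.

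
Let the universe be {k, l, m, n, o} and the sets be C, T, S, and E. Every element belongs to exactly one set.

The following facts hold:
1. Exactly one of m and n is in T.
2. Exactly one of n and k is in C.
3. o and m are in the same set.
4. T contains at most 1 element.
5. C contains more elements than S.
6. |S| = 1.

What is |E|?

0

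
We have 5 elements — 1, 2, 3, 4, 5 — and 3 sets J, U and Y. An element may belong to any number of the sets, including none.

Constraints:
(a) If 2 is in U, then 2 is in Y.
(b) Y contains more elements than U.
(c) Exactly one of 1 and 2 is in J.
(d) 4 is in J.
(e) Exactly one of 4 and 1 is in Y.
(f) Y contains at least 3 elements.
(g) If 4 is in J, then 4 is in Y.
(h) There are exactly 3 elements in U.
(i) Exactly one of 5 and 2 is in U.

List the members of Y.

Y = {2, 3, 4, 5}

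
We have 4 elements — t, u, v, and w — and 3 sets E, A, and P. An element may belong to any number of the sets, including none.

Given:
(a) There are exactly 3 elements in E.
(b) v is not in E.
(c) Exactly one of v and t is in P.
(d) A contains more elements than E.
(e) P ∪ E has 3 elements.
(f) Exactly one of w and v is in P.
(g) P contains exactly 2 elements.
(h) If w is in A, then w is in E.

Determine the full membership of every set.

E = {t, u, w}; A = {t, u, v, w}; P = {t, w}

From (b): v ∉ E.
(a): only 3 candidates remain for E, so all are in.
Suppose t ∉ A: no assignment then satisfies all the clues, so t ∈ A.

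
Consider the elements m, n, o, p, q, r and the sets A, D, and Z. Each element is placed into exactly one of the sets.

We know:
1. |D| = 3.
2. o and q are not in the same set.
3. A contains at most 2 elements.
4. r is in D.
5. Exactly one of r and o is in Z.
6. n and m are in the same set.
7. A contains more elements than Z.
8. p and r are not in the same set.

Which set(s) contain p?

p: A

From (4): r ∈ D.
(5) (exactly one): o ∈ Z.
(8): p ∉ D.
(2): q ∉ Z.
Suppose p ∉ A: no assignment then satisfies all the clues, so p ∈ A.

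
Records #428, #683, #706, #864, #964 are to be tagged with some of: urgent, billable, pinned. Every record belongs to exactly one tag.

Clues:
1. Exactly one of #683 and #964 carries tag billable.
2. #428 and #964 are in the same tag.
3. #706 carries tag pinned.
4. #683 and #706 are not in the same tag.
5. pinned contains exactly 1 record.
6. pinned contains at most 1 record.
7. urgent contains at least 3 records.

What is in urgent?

urgent = {#428, #864, #964}

From (3): #706 ∈ pinned.
(4): #683 ∉ pinned.
(5): pinned already has 1, so the rest are out.
Suppose #428 ∉ urgent: no assignment then satisfies all the clues, so #428 ∈ urgent.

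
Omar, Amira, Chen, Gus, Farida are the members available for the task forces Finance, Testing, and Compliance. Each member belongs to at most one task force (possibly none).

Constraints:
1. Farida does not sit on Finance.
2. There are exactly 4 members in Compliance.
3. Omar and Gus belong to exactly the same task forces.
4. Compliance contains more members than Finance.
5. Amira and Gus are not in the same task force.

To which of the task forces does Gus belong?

Gus: Compliance

From (1): Farida ∉ Finance.
Suppose Gus ∈ Finance: no assignment then satisfies all the clues, so Gus ∉ Finance.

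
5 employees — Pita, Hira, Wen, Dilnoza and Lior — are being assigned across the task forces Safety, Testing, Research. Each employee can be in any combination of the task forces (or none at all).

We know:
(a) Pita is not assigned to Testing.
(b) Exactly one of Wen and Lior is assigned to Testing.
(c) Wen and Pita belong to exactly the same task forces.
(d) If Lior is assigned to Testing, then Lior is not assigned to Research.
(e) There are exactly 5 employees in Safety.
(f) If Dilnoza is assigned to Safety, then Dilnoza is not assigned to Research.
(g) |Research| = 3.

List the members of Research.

Research = {Hira, Pita, Wen}

From (a): Pita ∉ Testing.
(c): Wen matches Pita: Wen ∉ Testing.
(e): only 5 candidates remain for Safety, so all are in.
(f): Dilnoza ∉ Research.
(b) (exactly one): Lior ∈ Testing.
(d): Lior ∉ Research.
(g): only 3 candidates remain for Research, so all are in.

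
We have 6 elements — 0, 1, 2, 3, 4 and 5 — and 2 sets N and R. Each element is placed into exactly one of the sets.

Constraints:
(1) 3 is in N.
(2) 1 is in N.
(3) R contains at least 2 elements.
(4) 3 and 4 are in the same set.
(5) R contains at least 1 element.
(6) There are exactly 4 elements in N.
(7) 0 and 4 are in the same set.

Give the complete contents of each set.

N = {0, 1, 3, 4}; R = {2, 5}

From (1): 3 ∈ N.
From (2): 1 ∈ N.
(4): 4 matches 3: 4 ∈ N.
(7): 0 matches 4: 0 ∈ N.
(3): only 2 candidates remain for R, so all are in.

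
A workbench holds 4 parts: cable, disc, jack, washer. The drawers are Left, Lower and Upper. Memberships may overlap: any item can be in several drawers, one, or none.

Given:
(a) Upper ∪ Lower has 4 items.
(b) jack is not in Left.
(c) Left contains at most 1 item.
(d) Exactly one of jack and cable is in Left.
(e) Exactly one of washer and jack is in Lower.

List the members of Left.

From (b): jack ∉ Left.
(d) (exactly one): cable ∈ Left.
(c): Left already has 1, so the rest are out.

Left = {cable}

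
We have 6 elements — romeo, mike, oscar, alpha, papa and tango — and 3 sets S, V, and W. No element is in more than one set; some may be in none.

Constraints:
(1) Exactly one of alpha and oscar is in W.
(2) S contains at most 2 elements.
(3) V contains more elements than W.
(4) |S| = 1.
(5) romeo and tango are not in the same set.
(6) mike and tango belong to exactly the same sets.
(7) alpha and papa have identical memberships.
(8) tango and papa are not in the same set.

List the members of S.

S = {romeo}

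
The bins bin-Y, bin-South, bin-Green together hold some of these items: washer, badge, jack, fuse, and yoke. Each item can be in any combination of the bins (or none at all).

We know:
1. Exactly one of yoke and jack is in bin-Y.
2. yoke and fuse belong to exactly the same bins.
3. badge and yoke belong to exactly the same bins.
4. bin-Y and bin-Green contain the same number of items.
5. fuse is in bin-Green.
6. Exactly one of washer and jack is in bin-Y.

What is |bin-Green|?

4

From (5): fuse ∈ bin-Green.
(2): yoke matches fuse: yoke ∈ bin-Green.
(3): badge matches yoke: badge ∈ bin-Green.
Suppose washer ∉ bin-Y: no assignment then satisfies all the clues, so washer ∈ bin-Y.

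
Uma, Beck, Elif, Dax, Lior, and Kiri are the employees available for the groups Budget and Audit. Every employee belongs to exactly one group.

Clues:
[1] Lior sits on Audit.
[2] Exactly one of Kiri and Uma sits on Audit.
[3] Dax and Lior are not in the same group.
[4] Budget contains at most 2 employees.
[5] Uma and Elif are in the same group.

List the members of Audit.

Audit = {Beck, Elif, Lior, Uma}

From (1): Lior ∈ Audit.
(3): Dax ∉ Audit.
Only one group left: Dax ∈ Budget.
Suppose Uma ∉ Audit: no assignment then satisfies all the clues, so Uma ∈ Audit.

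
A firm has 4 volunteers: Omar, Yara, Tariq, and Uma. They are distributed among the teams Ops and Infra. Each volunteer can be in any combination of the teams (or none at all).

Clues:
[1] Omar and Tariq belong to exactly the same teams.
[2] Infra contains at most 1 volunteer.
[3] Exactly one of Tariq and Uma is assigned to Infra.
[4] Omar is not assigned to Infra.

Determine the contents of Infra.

Infra = {Uma}

From (4): Omar ∉ Infra.
(1): Tariq matches Omar: Tariq ∉ Infra.
(3) (exactly one): Uma ∈ Infra.
(2): Infra already has 1, so the rest are out.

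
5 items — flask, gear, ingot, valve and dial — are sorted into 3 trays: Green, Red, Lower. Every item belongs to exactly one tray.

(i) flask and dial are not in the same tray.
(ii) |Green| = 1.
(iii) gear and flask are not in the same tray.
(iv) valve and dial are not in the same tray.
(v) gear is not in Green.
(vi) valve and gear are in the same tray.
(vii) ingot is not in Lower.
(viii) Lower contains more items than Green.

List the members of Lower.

Lower = {gear, valve}

From (v): gear ∉ Green.
From (vii): ingot ∉ Lower.
(vi): valve matches gear: valve ∉ Green.
Suppose flask ∈ Lower: no assignment then satisfies all the clues, so flask ∉ Lower.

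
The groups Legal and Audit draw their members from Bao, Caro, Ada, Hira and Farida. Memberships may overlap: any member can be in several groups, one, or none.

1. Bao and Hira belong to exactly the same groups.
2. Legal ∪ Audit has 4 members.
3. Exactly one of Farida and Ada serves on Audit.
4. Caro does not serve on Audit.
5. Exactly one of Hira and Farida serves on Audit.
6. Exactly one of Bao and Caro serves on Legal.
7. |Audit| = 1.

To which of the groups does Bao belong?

Bao: Legal

From (4): Caro ∉ Audit.
Suppose Bao ∉ Legal: no assignment then satisfies all the clues, so Bao ∈ Legal.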